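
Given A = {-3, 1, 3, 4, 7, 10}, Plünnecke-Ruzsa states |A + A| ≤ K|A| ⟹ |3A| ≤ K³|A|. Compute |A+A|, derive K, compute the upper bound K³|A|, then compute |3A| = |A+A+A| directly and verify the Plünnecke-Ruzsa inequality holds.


|A| = 6.
Step 1: Compute A + A by enumerating all 36 pairs.
A + A = {-6, -2, 0, 1, 2, 4, 5, 6, 7, 8, 10, 11, 13, 14, 17, 20}, so |A + A| = 16.
Step 2: Doubling constant K = |A + A|/|A| = 16/6 = 16/6 ≈ 2.6667.
Step 3: Plünnecke-Ruzsa gives |3A| ≤ K³·|A| = (2.6667)³ · 6 ≈ 113.7778.
Step 4: Compute 3A = A + A + A directly by enumerating all triples (a,b,c) ∈ A³; |3A| = 29.
Step 5: Check 29 ≤ 113.7778? Yes ✓.

K = 16/6, Plünnecke-Ruzsa bound K³|A| ≈ 113.7778, |3A| = 29, inequality holds.


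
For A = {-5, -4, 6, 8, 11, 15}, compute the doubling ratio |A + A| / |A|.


|A| = 6.
Compute A + A by enumerating all 36 pairs.
A + A = {-10, -9, -8, 1, 2, 3, 4, 6, 7, 10, 11, 12, 14, 16, 17, 19, 21, 22, 23, 26, 30}, so |A + A| = 21.
K = |A + A| / |A| = 21/6 = 7/2 ≈ 3.5000.
Reference: AP of size 6 gives K = 11/6 ≈ 1.8333; a fully generic set of size 6 gives K ≈ 3.5000.

|A| = 6, |A + A| = 21, K = 21/6 = 7/2.


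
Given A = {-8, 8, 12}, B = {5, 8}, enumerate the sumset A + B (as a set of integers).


A + B = {a + b : a ∈ A, b ∈ B}.
Enumerate all |A|·|B| = 3·2 = 6 pairs (a, b) and collect distinct sums.
a = -8: -8+5=-3, -8+8=0
a = 8: 8+5=13, 8+8=16
a = 12: 12+5=17, 12+8=20
Collecting distinct sums: A + B = {-3, 0, 13, 16, 17, 20}
|A + B| = 6

A + B = {-3, 0, 13, 16, 17, 20}


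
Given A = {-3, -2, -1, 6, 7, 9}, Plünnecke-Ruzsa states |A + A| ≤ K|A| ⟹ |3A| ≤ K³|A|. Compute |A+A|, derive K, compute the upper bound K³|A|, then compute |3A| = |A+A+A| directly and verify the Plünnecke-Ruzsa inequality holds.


|A| = 6.
Step 1: Compute A + A by enumerating all 36 pairs.
A + A = {-6, -5, -4, -3, -2, 3, 4, 5, 6, 7, 8, 12, 13, 14, 15, 16, 18}, so |A + A| = 17.
Step 2: Doubling constant K = |A + A|/|A| = 17/6 = 17/6 ≈ 2.8333.
Step 3: Plünnecke-Ruzsa gives |3A| ≤ K³·|A| = (2.8333)³ · 6 ≈ 136.4722.
Step 4: Compute 3A = A + A + A directly by enumerating all triples (a,b,c) ∈ A³; |3A| = 33.
Step 5: Check 33 ≤ 136.4722? Yes ✓.

K = 17/6, Plünnecke-Ruzsa bound K³|A| ≈ 136.4722, |3A| = 33, inequality holds.


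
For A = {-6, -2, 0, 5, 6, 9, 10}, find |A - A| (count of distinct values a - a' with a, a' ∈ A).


A - A = {a - a' : a, a' ∈ A}; |A| = 7.
Bounds: 2|A|-1 ≤ |A - A| ≤ |A|² - |A| + 1, i.e. 13 ≤ |A - A| ≤ 43.
Note: 0 ∈ A - A always (from a - a). The set is symmetric: if d ∈ A - A then -d ∈ A - A.
Enumerate nonzero differences d = a - a' with a > a' (then include -d):
Positive differences: {1, 2, 3, 4, 5, 6, 7, 8, 9, 10, 11, 12, 15, 16}
Full difference set: {0} ∪ (positive diffs) ∪ (negative diffs).
|A - A| = 1 + 2·14 = 29 (matches direct enumeration: 29).

|A - A| = 29


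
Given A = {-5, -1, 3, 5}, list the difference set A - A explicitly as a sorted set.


A - A = {a - a' : a, a' ∈ A}.
Compute a - a' for each ordered pair (a, a'):
a = -5: -5--5=0, -5--1=-4, -5-3=-8, -5-5=-10
a = -1: -1--5=4, -1--1=0, -1-3=-4, -1-5=-6
a = 3: 3--5=8, 3--1=4, 3-3=0, 3-5=-2
a = 5: 5--5=10, 5--1=6, 5-3=2, 5-5=0
Collecting distinct values (and noting 0 appears from a-a):
A - A = {-10, -8, -6, -4, -2, 0, 2, 4, 6, 8, 10}
|A - A| = 11

A - A = {-10, -8, -6, -4, -2, 0, 2, 4, 6, 8, 10}


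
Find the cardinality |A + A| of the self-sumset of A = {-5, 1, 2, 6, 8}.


A + A = {a + a' : a, a' ∈ A}; |A| = 5.
General bounds: 2|A| - 1 ≤ |A + A| ≤ |A|(|A|+1)/2, i.e. 9 ≤ |A + A| ≤ 15.
Lower bound 2|A|-1 is attained iff A is an arithmetic progression.
Enumerate sums a + a' for a ≤ a' (symmetric, so this suffices):
a = -5: -5+-5=-10, -5+1=-4, -5+2=-3, -5+6=1, -5+8=3
a = 1: 1+1=2, 1+2=3, 1+6=7, 1+8=9
a = 2: 2+2=4, 2+6=8, 2+8=10
a = 6: 6+6=12, 6+8=14
a = 8: 8+8=16
Distinct sums: {-10, -4, -3, 1, 2, 3, 4, 7, 8, 9, 10, 12, 14, 16}
|A + A| = 14

|A + A| = 14


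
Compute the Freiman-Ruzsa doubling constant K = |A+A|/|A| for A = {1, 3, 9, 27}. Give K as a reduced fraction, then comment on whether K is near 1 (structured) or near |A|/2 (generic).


|A| = 4.
Compute A + A by enumerating all 16 pairs.
A + A = {2, 4, 6, 10, 12, 18, 28, 30, 36, 54}, so |A + A| = 10.
K = |A + A| / |A| = 10/4 = 5/2 ≈ 2.5000.
Reference: AP of size 4 gives K = 7/4 ≈ 1.7500; a fully generic set of size 4 gives K ≈ 2.5000.

|A| = 4, |A + A| = 10, K = 10/4 = 5/2.


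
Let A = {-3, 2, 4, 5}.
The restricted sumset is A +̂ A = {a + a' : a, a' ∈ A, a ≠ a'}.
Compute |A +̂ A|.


Restricted sumset: A +̂ A = {a + a' : a ∈ A, a' ∈ A, a ≠ a'}.
Equivalently, take A + A and drop any sum 2a that is achievable ONLY as a + a for a ∈ A (i.e. sums representable only with equal summands).
Enumerate pairs (a, a') with a < a' (symmetric, so each unordered pair gives one sum; this covers all a ≠ a'):
  -3 + 2 = -1
  -3 + 4 = 1
  -3 + 5 = 2
  2 + 4 = 6
  2 + 5 = 7
  4 + 5 = 9
Collected distinct sums: {-1, 1, 2, 6, 7, 9}
|A +̂ A| = 6
(Reference bound: |A +̂ A| ≥ 2|A| - 3 for |A| ≥ 2, with |A| = 4 giving ≥ 5.)

|A +̂ A| = 6


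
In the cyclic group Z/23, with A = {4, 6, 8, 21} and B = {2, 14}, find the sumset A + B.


Work in Z/23Z: reduce every sum a + b modulo 23.
Enumerate all 8 pairs:
a = 4: 4+2=6, 4+14=18
a = 6: 6+2=8, 6+14=20
a = 8: 8+2=10, 8+14=22
a = 21: 21+2=0, 21+14=12
Distinct residues collected: {0, 6, 8, 10, 12, 18, 20, 22}
|A + B| = 8 (out of 23 total residues).

A + B = {0, 6, 8, 10, 12, 18, 20, 22}


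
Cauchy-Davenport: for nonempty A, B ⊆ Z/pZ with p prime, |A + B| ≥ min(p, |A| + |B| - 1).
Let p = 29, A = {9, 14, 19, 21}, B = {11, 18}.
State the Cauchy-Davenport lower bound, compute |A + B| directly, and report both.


Cauchy-Davenport: |A + B| ≥ min(p, |A| + |B| - 1) for A, B nonempty in Z/pZ.
|A| = 4, |B| = 2, p = 29.
CD lower bound = min(29, 4 + 2 - 1) = min(29, 5) = 5.
Compute A + B mod 29 directly:
a = 9: 9+11=20, 9+18=27
a = 14: 14+11=25, 14+18=3
a = 19: 19+11=1, 19+18=8
a = 21: 21+11=3, 21+18=10
A + B = {1, 3, 8, 10, 20, 25, 27}, so |A + B| = 7.
Verify: 7 ≥ 5? Yes ✓.

CD lower bound = 5, actual |A + B| = 7.


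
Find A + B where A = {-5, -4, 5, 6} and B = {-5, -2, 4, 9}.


A + B = {a + b : a ∈ A, b ∈ B}.
Enumerate all |A|·|B| = 4·4 = 16 pairs (a, b) and collect distinct sums.
a = -5: -5+-5=-10, -5+-2=-7, -5+4=-1, -5+9=4
a = -4: -4+-5=-9, -4+-2=-6, -4+4=0, -4+9=5
a = 5: 5+-5=0, 5+-2=3, 5+4=9, 5+9=14
a = 6: 6+-5=1, 6+-2=4, 6+4=10, 6+9=15
Collecting distinct sums: A + B = {-10, -9, -7, -6, -1, 0, 1, 3, 4, 5, 9, 10, 14, 15}
|A + B| = 14

A + B = {-10, -9, -7, -6, -1, 0, 1, 3, 4, 5, 9, 10, 14, 15}


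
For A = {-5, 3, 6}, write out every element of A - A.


A - A = {a - a' : a, a' ∈ A}.
Compute a - a' for each ordered pair (a, a'):
a = -5: -5--5=0, -5-3=-8, -5-6=-11
a = 3: 3--5=8, 3-3=0, 3-6=-3
a = 6: 6--5=11, 6-3=3, 6-6=0
Collecting distinct values (and noting 0 appears from a-a):
A - A = {-11, -8, -3, 0, 3, 8, 11}
|A - A| = 7

A - A = {-11, -8, -3, 0, 3, 8, 11}


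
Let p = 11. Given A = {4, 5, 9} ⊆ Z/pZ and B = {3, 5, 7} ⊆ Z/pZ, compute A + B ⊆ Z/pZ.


Work in Z/11Z: reduce every sum a + b modulo 11.
Enumerate all 9 pairs:
a = 4: 4+3=7, 4+5=9, 4+7=0
a = 5: 5+3=8, 5+5=10, 5+7=1
a = 9: 9+3=1, 9+5=3, 9+7=5
Distinct residues collected: {0, 1, 3, 5, 7, 8, 9, 10}
|A + B| = 8 (out of 11 total residues).

A + B = {0, 1, 3, 5, 7, 8, 9, 10}


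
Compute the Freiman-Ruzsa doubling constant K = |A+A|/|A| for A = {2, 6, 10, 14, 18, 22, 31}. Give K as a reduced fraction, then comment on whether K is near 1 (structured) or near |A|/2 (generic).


|A| = 7.
Compute A + A by enumerating all 49 pairs.
A + A = {4, 8, 12, 16, 20, 24, 28, 32, 33, 36, 37, 40, 41, 44, 45, 49, 53, 62}, so |A + A| = 18.
K = |A + A| / |A| = 18/7 (already in lowest terms) ≈ 2.5714.
Reference: AP of size 7 gives K = 13/7 ≈ 1.8571; a fully generic set of size 7 gives K ≈ 4.0000.

|A| = 7, |A + A| = 18, K = 18/7.


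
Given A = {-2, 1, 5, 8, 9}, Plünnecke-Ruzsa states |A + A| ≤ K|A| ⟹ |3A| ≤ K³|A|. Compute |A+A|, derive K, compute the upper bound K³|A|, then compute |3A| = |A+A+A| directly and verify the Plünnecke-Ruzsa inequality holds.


|A| = 5.
Step 1: Compute A + A by enumerating all 25 pairs.
A + A = {-4, -1, 2, 3, 6, 7, 9, 10, 13, 14, 16, 17, 18}, so |A + A| = 13.
Step 2: Doubling constant K = |A + A|/|A| = 13/5 = 13/5 ≈ 2.6000.
Step 3: Plünnecke-Ruzsa gives |3A| ≤ K³·|A| = (2.6000)³ · 5 ≈ 87.8800.
Step 4: Compute 3A = A + A + A directly by enumerating all triples (a,b,c) ∈ A³; |3A| = 25.
Step 5: Check 25 ≤ 87.8800? Yes ✓.

K = 13/5, Plünnecke-Ruzsa bound K³|A| ≈ 87.8800, |3A| = 25, inequality holds.


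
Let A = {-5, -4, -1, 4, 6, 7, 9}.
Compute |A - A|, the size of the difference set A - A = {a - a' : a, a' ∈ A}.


A - A = {a - a' : a, a' ∈ A}; |A| = 7.
Bounds: 2|A|-1 ≤ |A - A| ≤ |A|² - |A| + 1, i.e. 13 ≤ |A - A| ≤ 43.
Note: 0 ∈ A - A always (from a - a). The set is symmetric: if d ∈ A - A then -d ∈ A - A.
Enumerate nonzero differences d = a - a' with a > a' (then include -d):
Positive differences: {1, 2, 3, 4, 5, 7, 8, 9, 10, 11, 12, 13, 14}
Full difference set: {0} ∪ (positive diffs) ∪ (negative diffs).
|A - A| = 1 + 2·13 = 27 (matches direct enumeration: 27).

|A - A| = 27


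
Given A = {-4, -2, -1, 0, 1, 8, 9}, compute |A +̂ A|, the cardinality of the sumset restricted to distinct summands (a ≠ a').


Restricted sumset: A +̂ A = {a + a' : a ∈ A, a' ∈ A, a ≠ a'}.
Equivalently, take A + A and drop any sum 2a that is achievable ONLY as a + a for a ∈ A (i.e. sums representable only with equal summands).
Enumerate pairs (a, a') with a < a' (symmetric, so each unordered pair gives one sum; this covers all a ≠ a'):
  -4 + -2 = -6
  -4 + -1 = -5
  -4 + 0 = -4
  -4 + 1 = -3
  -4 + 8 = 4
  -4 + 9 = 5
  -2 + -1 = -3
  -2 + 0 = -2
  -2 + 1 = -1
  -2 + 8 = 6
  -2 + 9 = 7
  -1 + 0 = -1
  -1 + 1 = 0
  -1 + 8 = 7
  -1 + 9 = 8
  0 + 1 = 1
  0 + 8 = 8
  0 + 9 = 9
  1 + 8 = 9
  1 + 9 = 10
  8 + 9 = 17
Collected distinct sums: {-6, -5, -4, -3, -2, -1, 0, 1, 4, 5, 6, 7, 8, 9, 10, 17}
|A +̂ A| = 16
(Reference bound: |A +̂ A| ≥ 2|A| - 3 for |A| ≥ 2, with |A| = 7 giving ≥ 11.)

|A +̂ A| = 16


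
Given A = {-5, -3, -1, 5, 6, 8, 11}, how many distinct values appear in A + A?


A + A = {a + a' : a, a' ∈ A}; |A| = 7.
General bounds: 2|A| - 1 ≤ |A + A| ≤ |A|(|A|+1)/2, i.e. 13 ≤ |A + A| ≤ 28.
Lower bound 2|A|-1 is attained iff A is an arithmetic progression.
Enumerate sums a + a' for a ≤ a' (symmetric, so this suffices):
a = -5: -5+-5=-10, -5+-3=-8, -5+-1=-6, -5+5=0, -5+6=1, -5+8=3, -5+11=6
a = -3: -3+-3=-6, -3+-1=-4, -3+5=2, -3+6=3, -3+8=5, -3+11=8
a = -1: -1+-1=-2, -1+5=4, -1+6=5, -1+8=7, -1+11=10
a = 5: 5+5=10, 5+6=11, 5+8=13, 5+11=16
a = 6: 6+6=12, 6+8=14, 6+11=17
a = 8: 8+8=16, 8+11=19
a = 11: 11+11=22
Distinct sums: {-10, -8, -6, -4, -2, 0, 1, 2, 3, 4, 5, 6, 7, 8, 10, 11, 12, 13, 14, 16, 17, 19, 22}
|A + A| = 23

|A + A| = 23


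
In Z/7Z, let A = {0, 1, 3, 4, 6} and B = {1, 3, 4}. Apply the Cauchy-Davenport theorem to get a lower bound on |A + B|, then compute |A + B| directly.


Cauchy-Davenport: |A + B| ≥ min(p, |A| + |B| - 1) for A, B nonempty in Z/pZ.
|A| = 5, |B| = 3, p = 7.
CD lower bound = min(7, 5 + 3 - 1) = min(7, 7) = 7.
Compute A + B mod 7 directly:
a = 0: 0+1=1, 0+3=3, 0+4=4
a = 1: 1+1=2, 1+3=4, 1+4=5
a = 3: 3+1=4, 3+3=6, 3+4=0
a = 4: 4+1=5, 4+3=0, 4+4=1
a = 6: 6+1=0, 6+3=2, 6+4=3
A + B = {0, 1, 2, 3, 4, 5, 6}, so |A + B| = 7.
Verify: 7 ≥ 7? Yes ✓.

CD lower bound = 7, actual |A + B| = 7.


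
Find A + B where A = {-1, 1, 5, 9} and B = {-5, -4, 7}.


A + B = {a + b : a ∈ A, b ∈ B}.
Enumerate all |A|·|B| = 4·3 = 12 pairs (a, b) and collect distinct sums.
a = -1: -1+-5=-6, -1+-4=-5, -1+7=6
a = 1: 1+-5=-4, 1+-4=-3, 1+7=8
a = 5: 5+-5=0, 5+-4=1, 5+7=12
a = 9: 9+-5=4, 9+-4=5, 9+7=16
Collecting distinct sums: A + B = {-6, -5, -4, -3, 0, 1, 4, 5, 6, 8, 12, 16}
|A + B| = 12

A + B = {-6, -5, -4, -3, 0, 1, 4, 5, 6, 8, 12, 16}


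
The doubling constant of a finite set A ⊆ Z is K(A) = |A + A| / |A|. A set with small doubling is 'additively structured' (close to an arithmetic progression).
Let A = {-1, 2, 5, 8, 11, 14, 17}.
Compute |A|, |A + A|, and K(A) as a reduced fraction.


|A| = 7.
Compute A + A by enumerating all 49 pairs.
A + A = {-2, 1, 4, 7, 10, 13, 16, 19, 22, 25, 28, 31, 34}, so |A + A| = 13.
K = |A + A| / |A| = 13/7 (already in lowest terms) ≈ 1.8571.
Reference: AP of size 7 gives K = 13/7 ≈ 1.8571; a fully generic set of size 7 gives K ≈ 4.0000.

|A| = 7, |A + A| = 13, K = 13/7.


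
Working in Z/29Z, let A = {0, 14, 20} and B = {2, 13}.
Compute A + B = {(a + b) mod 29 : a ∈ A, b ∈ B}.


Work in Z/29Z: reduce every sum a + b modulo 29.
Enumerate all 6 pairs:
a = 0: 0+2=2, 0+13=13
a = 14: 14+2=16, 14+13=27
a = 20: 20+2=22, 20+13=4
Distinct residues collected: {2, 4, 13, 16, 22, 27}
|A + B| = 6 (out of 29 total residues).

A + B = {2, 4, 13, 16, 22, 27}


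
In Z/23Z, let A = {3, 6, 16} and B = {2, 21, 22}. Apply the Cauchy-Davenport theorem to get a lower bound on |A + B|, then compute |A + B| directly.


Cauchy-Davenport: |A + B| ≥ min(p, |A| + |B| - 1) for A, B nonempty in Z/pZ.
|A| = 3, |B| = 3, p = 23.
CD lower bound = min(23, 3 + 3 - 1) = min(23, 5) = 5.
Compute A + B mod 23 directly:
a = 3: 3+2=5, 3+21=1, 3+22=2
a = 6: 6+2=8, 6+21=4, 6+22=5
a = 16: 16+2=18, 16+21=14, 16+22=15
A + B = {1, 2, 4, 5, 8, 14, 15, 18}, so |A + B| = 8.
Verify: 8 ≥ 5? Yes ✓.

CD lower bound = 5, actual |A + B| = 8.


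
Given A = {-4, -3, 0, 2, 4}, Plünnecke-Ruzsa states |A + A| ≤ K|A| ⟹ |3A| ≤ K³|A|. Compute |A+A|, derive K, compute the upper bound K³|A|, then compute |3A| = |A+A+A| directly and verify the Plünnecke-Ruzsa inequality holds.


|A| = 5.
Step 1: Compute A + A by enumerating all 25 pairs.
A + A = {-8, -7, -6, -4, -3, -2, -1, 0, 1, 2, 4, 6, 8}, so |A + A| = 13.
Step 2: Doubling constant K = |A + A|/|A| = 13/5 = 13/5 ≈ 2.6000.
Step 3: Plünnecke-Ruzsa gives |3A| ≤ K³·|A| = (2.6000)³ · 5 ≈ 87.8800.
Step 4: Compute 3A = A + A + A directly by enumerating all triples (a,b,c) ∈ A³; |3A| = 22.
Step 5: Check 22 ≤ 87.8800? Yes ✓.

K = 13/5, Plünnecke-Ruzsa bound K³|A| ≈ 87.8800, |3A| = 22, inequality holds.


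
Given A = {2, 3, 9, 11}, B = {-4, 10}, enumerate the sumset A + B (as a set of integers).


A + B = {a + b : a ∈ A, b ∈ B}.
Enumerate all |A|·|B| = 4·2 = 8 pairs (a, b) and collect distinct sums.
a = 2: 2+-4=-2, 2+10=12
a = 3: 3+-4=-1, 3+10=13
a = 9: 9+-4=5, 9+10=19
a = 11: 11+-4=7, 11+10=21
Collecting distinct sums: A + B = {-2, -1, 5, 7, 12, 13, 19, 21}
|A + B| = 8

A + B = {-2, -1, 5, 7, 12, 13, 19, 21}


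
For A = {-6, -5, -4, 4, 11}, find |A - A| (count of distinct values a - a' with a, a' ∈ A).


A - A = {a - a' : a, a' ∈ A}; |A| = 5.
Bounds: 2|A|-1 ≤ |A - A| ≤ |A|² - |A| + 1, i.e. 9 ≤ |A - A| ≤ 21.
Note: 0 ∈ A - A always (from a - a). The set is symmetric: if d ∈ A - A then -d ∈ A - A.
Enumerate nonzero differences d = a - a' with a > a' (then include -d):
Positive differences: {1, 2, 7, 8, 9, 10, 15, 16, 17}
Full difference set: {0} ∪ (positive diffs) ∪ (negative diffs).
|A - A| = 1 + 2·9 = 19 (matches direct enumeration: 19).

|A - A| = 19


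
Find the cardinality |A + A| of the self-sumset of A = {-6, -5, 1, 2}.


A + A = {a + a' : a, a' ∈ A}; |A| = 4.
General bounds: 2|A| - 1 ≤ |A + A| ≤ |A|(|A|+1)/2, i.e. 7 ≤ |A + A| ≤ 10.
Lower bound 2|A|-1 is attained iff A is an arithmetic progression.
Enumerate sums a + a' for a ≤ a' (symmetric, so this suffices):
a = -6: -6+-6=-12, -6+-5=-11, -6+1=-5, -6+2=-4
a = -5: -5+-5=-10, -5+1=-4, -5+2=-3
a = 1: 1+1=2, 1+2=3
a = 2: 2+2=4
Distinct sums: {-12, -11, -10, -5, -4, -3, 2, 3, 4}
|A + A| = 9

|A + A| = 9


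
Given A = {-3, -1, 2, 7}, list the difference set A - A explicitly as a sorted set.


A - A = {a - a' : a, a' ∈ A}.
Compute a - a' for each ordered pair (a, a'):
a = -3: -3--3=0, -3--1=-2, -3-2=-5, -3-7=-10
a = -1: -1--3=2, -1--1=0, -1-2=-3, -1-7=-8
a = 2: 2--3=5, 2--1=3, 2-2=0, 2-7=-5
a = 7: 7--3=10, 7--1=8, 7-2=5, 7-7=0
Collecting distinct values (and noting 0 appears from a-a):
A - A = {-10, -8, -5, -3, -2, 0, 2, 3, 5, 8, 10}
|A - A| = 11

A - A = {-10, -8, -5, -3, -2, 0, 2, 3, 5, 8, 10}


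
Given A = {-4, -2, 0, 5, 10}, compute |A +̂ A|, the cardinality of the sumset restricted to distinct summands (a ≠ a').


Restricted sumset: A +̂ A = {a + a' : a ∈ A, a' ∈ A, a ≠ a'}.
Equivalently, take A + A and drop any sum 2a that is achievable ONLY as a + a for a ∈ A (i.e. sums representable only with equal summands).
Enumerate pairs (a, a') with a < a' (symmetric, so each unordered pair gives one sum; this covers all a ≠ a'):
  -4 + -2 = -6
  -4 + 0 = -4
  -4 + 5 = 1
  -4 + 10 = 6
  -2 + 0 = -2
  -2 + 5 = 3
  -2 + 10 = 8
  0 + 5 = 5
  0 + 10 = 10
  5 + 10 = 15
Collected distinct sums: {-6, -4, -2, 1, 3, 5, 6, 8, 10, 15}
|A +̂ A| = 10
(Reference bound: |A +̂ A| ≥ 2|A| - 3 for |A| ≥ 2, with |A| = 5 giving ≥ 7.)

|A +̂ A| = 10


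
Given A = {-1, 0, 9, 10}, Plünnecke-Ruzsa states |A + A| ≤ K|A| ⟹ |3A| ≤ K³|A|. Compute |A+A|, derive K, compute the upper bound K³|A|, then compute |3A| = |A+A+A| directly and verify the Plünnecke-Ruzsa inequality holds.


|A| = 4.
Step 1: Compute A + A by enumerating all 16 pairs.
A + A = {-2, -1, 0, 8, 9, 10, 18, 19, 20}, so |A + A| = 9.
Step 2: Doubling constant K = |A + A|/|A| = 9/4 = 9/4 ≈ 2.2500.
Step 3: Plünnecke-Ruzsa gives |3A| ≤ K³·|A| = (2.2500)³ · 4 ≈ 45.5625.
Step 4: Compute 3A = A + A + A directly by enumerating all triples (a,b,c) ∈ A³; |3A| = 16.
Step 5: Check 16 ≤ 45.5625? Yes ✓.

K = 9/4, Plünnecke-Ruzsa bound K³|A| ≈ 45.5625, |3A| = 16, inequality holds.


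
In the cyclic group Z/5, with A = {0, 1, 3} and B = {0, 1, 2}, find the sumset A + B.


Work in Z/5Z: reduce every sum a + b modulo 5.
Enumerate all 9 pairs:
a = 0: 0+0=0, 0+1=1, 0+2=2
a = 1: 1+0=1, 1+1=2, 1+2=3
a = 3: 3+0=3, 3+1=4, 3+2=0
Distinct residues collected: {0, 1, 2, 3, 4}
|A + B| = 5 (out of 5 total residues).

A + B = {0, 1, 2, 3, 4}


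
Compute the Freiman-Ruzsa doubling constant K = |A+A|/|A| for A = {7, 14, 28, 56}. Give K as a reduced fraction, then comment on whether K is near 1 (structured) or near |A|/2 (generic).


|A| = 4.
Compute A + A by enumerating all 16 pairs.
A + A = {14, 21, 28, 35, 42, 56, 63, 70, 84, 112}, so |A + A| = 10.
K = |A + A| / |A| = 10/4 = 5/2 ≈ 2.5000.
Reference: AP of size 4 gives K = 7/4 ≈ 1.7500; a fully generic set of size 4 gives K ≈ 2.5000.

|A| = 4, |A + A| = 10, K = 10/4 = 5/2.


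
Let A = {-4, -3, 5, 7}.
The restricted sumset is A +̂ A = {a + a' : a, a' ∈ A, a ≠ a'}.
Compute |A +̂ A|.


Restricted sumset: A +̂ A = {a + a' : a ∈ A, a' ∈ A, a ≠ a'}.
Equivalently, take A + A and drop any sum 2a that is achievable ONLY as a + a for a ∈ A (i.e. sums representable only with equal summands).
Enumerate pairs (a, a') with a < a' (symmetric, so each unordered pair gives one sum; this covers all a ≠ a'):
  -4 + -3 = -7
  -4 + 5 = 1
  -4 + 7 = 3
  -3 + 5 = 2
  -3 + 7 = 4
  5 + 7 = 12
Collected distinct sums: {-7, 1, 2, 3, 4, 12}
|A +̂ A| = 6
(Reference bound: |A +̂ A| ≥ 2|A| - 3 for |A| ≥ 2, with |A| = 4 giving ≥ 5.)

|A +̂ A| = 6


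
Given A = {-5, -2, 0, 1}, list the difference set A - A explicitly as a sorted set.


A - A = {a - a' : a, a' ∈ A}.
Compute a - a' for each ordered pair (a, a'):
a = -5: -5--5=0, -5--2=-3, -5-0=-5, -5-1=-6
a = -2: -2--5=3, -2--2=0, -2-0=-2, -2-1=-3
a = 0: 0--5=5, 0--2=2, 0-0=0, 0-1=-1
a = 1: 1--5=6, 1--2=3, 1-0=1, 1-1=0
Collecting distinct values (and noting 0 appears from a-a):
A - A = {-6, -5, -3, -2, -1, 0, 1, 2, 3, 5, 6}
|A - A| = 11

A - A = {-6, -5, -3, -2, -1, 0, 1, 2, 3, 5, 6}


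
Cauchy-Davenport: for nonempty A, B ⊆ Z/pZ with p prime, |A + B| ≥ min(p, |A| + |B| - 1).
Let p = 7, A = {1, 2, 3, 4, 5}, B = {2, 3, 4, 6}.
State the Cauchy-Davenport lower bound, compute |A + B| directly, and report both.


Cauchy-Davenport: |A + B| ≥ min(p, |A| + |B| - 1) for A, B nonempty in Z/pZ.
|A| = 5, |B| = 4, p = 7.
CD lower bound = min(7, 5 + 4 - 1) = min(7, 8) = 7.
Compute A + B mod 7 directly:
a = 1: 1+2=3, 1+3=4, 1+4=5, 1+6=0
a = 2: 2+2=4, 2+3=5, 2+4=6, 2+6=1
a = 3: 3+2=5, 3+3=6, 3+4=0, 3+6=2
a = 4: 4+2=6, 4+3=0, 4+4=1, 4+6=3
a = 5: 5+2=0, 5+3=1, 5+4=2, 5+6=4
A + B = {0, 1, 2, 3, 4, 5, 6}, so |A + B| = 7.
Verify: 7 ≥ 7? Yes ✓.

CD lower bound = 7, actual |A + B| = 7.


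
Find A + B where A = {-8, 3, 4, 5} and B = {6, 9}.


A + B = {a + b : a ∈ A, b ∈ B}.
Enumerate all |A|·|B| = 4·2 = 8 pairs (a, b) and collect distinct sums.
a = -8: -8+6=-2, -8+9=1
a = 3: 3+6=9, 3+9=12
a = 4: 4+6=10, 4+9=13
a = 5: 5+6=11, 5+9=14
Collecting distinct sums: A + B = {-2, 1, 9, 10, 11, 12, 13, 14}
|A + B| = 8

A + B = {-2, 1, 9, 10, 11, 12, 13, 14}


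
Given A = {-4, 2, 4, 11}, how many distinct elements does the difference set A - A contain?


A - A = {a - a' : a, a' ∈ A}; |A| = 4.
Bounds: 2|A|-1 ≤ |A - A| ≤ |A|² - |A| + 1, i.e. 7 ≤ |A - A| ≤ 13.
Note: 0 ∈ A - A always (from a - a). The set is symmetric: if d ∈ A - A then -d ∈ A - A.
Enumerate nonzero differences d = a - a' with a > a' (then include -d):
Positive differences: {2, 6, 7, 8, 9, 15}
Full difference set: {0} ∪ (positive diffs) ∪ (negative diffs).
|A - A| = 1 + 2·6 = 13 (matches direct enumeration: 13).

|A - A| = 13


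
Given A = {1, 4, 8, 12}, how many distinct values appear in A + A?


A + A = {a + a' : a, a' ∈ A}; |A| = 4.
General bounds: 2|A| - 1 ≤ |A + A| ≤ |A|(|A|+1)/2, i.e. 7 ≤ |A + A| ≤ 10.
Lower bound 2|A|-1 is attained iff A is an arithmetic progression.
Enumerate sums a + a' for a ≤ a' (symmetric, so this suffices):
a = 1: 1+1=2, 1+4=5, 1+8=9, 1+12=13
a = 4: 4+4=8, 4+8=12, 4+12=16
a = 8: 8+8=16, 8+12=20
a = 12: 12+12=24
Distinct sums: {2, 5, 8, 9, 12, 13, 16, 20, 24}
|A + A| = 9

|A + A| = 9


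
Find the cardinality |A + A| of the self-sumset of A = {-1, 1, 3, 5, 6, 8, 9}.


A + A = {a + a' : a, a' ∈ A}; |A| = 7.
General bounds: 2|A| - 1 ≤ |A + A| ≤ |A|(|A|+1)/2, i.e. 13 ≤ |A + A| ≤ 28.
Lower bound 2|A|-1 is attained iff A is an arithmetic progression.
Enumerate sums a + a' for a ≤ a' (symmetric, so this suffices):
a = -1: -1+-1=-2, -1+1=0, -1+3=2, -1+5=4, -1+6=5, -1+8=7, -1+9=8
a = 1: 1+1=2, 1+3=4, 1+5=6, 1+6=7, 1+8=9, 1+9=10
a = 3: 3+3=6, 3+5=8, 3+6=9, 3+8=11, 3+9=12
a = 5: 5+5=10, 5+6=11, 5+8=13, 5+9=14
a = 6: 6+6=12, 6+8=14, 6+9=15
a = 8: 8+8=16, 8+9=17
a = 9: 9+9=18
Distinct sums: {-2, 0, 2, 4, 5, 6, 7, 8, 9, 10, 11, 12, 13, 14, 15, 16, 17, 18}
|A + A| = 18

|A + A| = 18


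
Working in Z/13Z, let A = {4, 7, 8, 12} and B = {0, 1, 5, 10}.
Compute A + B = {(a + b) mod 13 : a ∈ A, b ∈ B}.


Work in Z/13Z: reduce every sum a + b modulo 13.
Enumerate all 16 pairs:
a = 4: 4+0=4, 4+1=5, 4+5=9, 4+10=1
a = 7: 7+0=7, 7+1=8, 7+5=12, 7+10=4
a = 8: 8+0=8, 8+1=9, 8+5=0, 8+10=5
a = 12: 12+0=12, 12+1=0, 12+5=4, 12+10=9
Distinct residues collected: {0, 1, 4, 5, 7, 8, 9, 12}
|A + B| = 8 (out of 13 total residues).

A + B = {0, 1, 4, 5, 7, 8, 9, 12}


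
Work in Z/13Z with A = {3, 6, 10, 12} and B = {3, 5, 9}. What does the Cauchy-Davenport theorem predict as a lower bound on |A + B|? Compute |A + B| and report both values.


Cauchy-Davenport: |A + B| ≥ min(p, |A| + |B| - 1) for A, B nonempty in Z/pZ.
|A| = 4, |B| = 3, p = 13.
CD lower bound = min(13, 4 + 3 - 1) = min(13, 6) = 6.
Compute A + B mod 13 directly:
a = 3: 3+3=6, 3+5=8, 3+9=12
a = 6: 6+3=9, 6+5=11, 6+9=2
a = 10: 10+3=0, 10+5=2, 10+9=6
a = 12: 12+3=2, 12+5=4, 12+9=8
A + B = {0, 2, 4, 6, 8, 9, 11, 12}, so |A + B| = 8.
Verify: 8 ≥ 6? Yes ✓.

CD lower bound = 6, actual |A + B| = 8.


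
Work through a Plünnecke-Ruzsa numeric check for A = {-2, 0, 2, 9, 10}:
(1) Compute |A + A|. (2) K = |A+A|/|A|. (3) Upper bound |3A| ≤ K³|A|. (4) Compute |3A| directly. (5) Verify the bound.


|A| = 5.
Step 1: Compute A + A by enumerating all 25 pairs.
A + A = {-4, -2, 0, 2, 4, 7, 8, 9, 10, 11, 12, 18, 19, 20}, so |A + A| = 14.
Step 2: Doubling constant K = |A + A|/|A| = 14/5 = 14/5 ≈ 2.8000.
Step 3: Plünnecke-Ruzsa gives |3A| ≤ K³·|A| = (2.8000)³ · 5 ≈ 109.7600.
Step 4: Compute 3A = A + A + A directly by enumerating all triples (a,b,c) ∈ A³; |3A| = 27.
Step 5: Check 27 ≤ 109.7600? Yes ✓.

K = 14/5, Plünnecke-Ruzsa bound K³|A| ≈ 109.7600, |3A| = 27, inequality holds.


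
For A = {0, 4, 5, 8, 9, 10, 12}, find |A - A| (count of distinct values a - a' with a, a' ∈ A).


A - A = {a - a' : a, a' ∈ A}; |A| = 7.
Bounds: 2|A|-1 ≤ |A - A| ≤ |A|² - |A| + 1, i.e. 13 ≤ |A - A| ≤ 43.
Note: 0 ∈ A - A always (from a - a). The set is symmetric: if d ∈ A - A then -d ∈ A - A.
Enumerate nonzero differences d = a - a' with a > a' (then include -d):
Positive differences: {1, 2, 3, 4, 5, 6, 7, 8, 9, 10, 12}
Full difference set: {0} ∪ (positive diffs) ∪ (negative diffs).
|A - A| = 1 + 2·11 = 23 (matches direct enumeration: 23).

|A - A| = 23


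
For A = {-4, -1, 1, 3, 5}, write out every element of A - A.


A - A = {a - a' : a, a' ∈ A}.
Compute a - a' for each ordered pair (a, a'):
a = -4: -4--4=0, -4--1=-3, -4-1=-5, -4-3=-7, -4-5=-9
a = -1: -1--4=3, -1--1=0, -1-1=-2, -1-3=-4, -1-5=-6
a = 1: 1--4=5, 1--1=2, 1-1=0, 1-3=-2, 1-5=-4
a = 3: 3--4=7, 3--1=4, 3-1=2, 3-3=0, 3-5=-2
a = 5: 5--4=9, 5--1=6, 5-1=4, 5-3=2, 5-5=0
Collecting distinct values (and noting 0 appears from a-a):
A - A = {-9, -7, -6, -5, -4, -3, -2, 0, 2, 3, 4, 5, 6, 7, 9}
|A - A| = 15

A - A = {-9, -7, -6, -5, -4, -3, -2, 0, 2, 3, 4, 5, 6, 7, 9}


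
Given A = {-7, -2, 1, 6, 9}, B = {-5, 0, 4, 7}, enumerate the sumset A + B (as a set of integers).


A + B = {a + b : a ∈ A, b ∈ B}.
Enumerate all |A|·|B| = 5·4 = 20 pairs (a, b) and collect distinct sums.
a = -7: -7+-5=-12, -7+0=-7, -7+4=-3, -7+7=0
a = -2: -2+-5=-7, -2+0=-2, -2+4=2, -2+7=5
a = 1: 1+-5=-4, 1+0=1, 1+4=5, 1+7=8
a = 6: 6+-5=1, 6+0=6, 6+4=10, 6+7=13
a = 9: 9+-5=4, 9+0=9, 9+4=13, 9+7=16
Collecting distinct sums: A + B = {-12, -7, -4, -3, -2, 0, 1, 2, 4, 5, 6, 8, 9, 10, 13, 16}
|A + B| = 16

A + B = {-12, -7, -4, -3, -2, 0, 1, 2, 4, 5, 6, 8, 9, 10, 13, 16}


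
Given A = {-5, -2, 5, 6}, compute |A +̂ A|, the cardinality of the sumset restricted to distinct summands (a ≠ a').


Restricted sumset: A +̂ A = {a + a' : a ∈ A, a' ∈ A, a ≠ a'}.
Equivalently, take A + A and drop any sum 2a that is achievable ONLY as a + a for a ∈ A (i.e. sums representable only with equal summands).
Enumerate pairs (a, a') with a < a' (symmetric, so each unordered pair gives one sum; this covers all a ≠ a'):
  -5 + -2 = -7
  -5 + 5 = 0
  -5 + 6 = 1
  -2 + 5 = 3
  -2 + 6 = 4
  5 + 6 = 11
Collected distinct sums: {-7, 0, 1, 3, 4, 11}
|A +̂ A| = 6
(Reference bound: |A +̂ A| ≥ 2|A| - 3 for |A| ≥ 2, with |A| = 4 giving ≥ 5.)

|A +̂ A| = 6


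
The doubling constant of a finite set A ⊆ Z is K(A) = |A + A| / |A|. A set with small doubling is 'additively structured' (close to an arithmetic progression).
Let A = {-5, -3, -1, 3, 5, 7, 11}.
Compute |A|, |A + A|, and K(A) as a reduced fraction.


|A| = 7.
Compute A + A by enumerating all 49 pairs.
A + A = {-10, -8, -6, -4, -2, 0, 2, 4, 6, 8, 10, 12, 14, 16, 18, 22}, so |A + A| = 16.
K = |A + A| / |A| = 16/7 (already in lowest terms) ≈ 2.2857.
Reference: AP of size 7 gives K = 13/7 ≈ 1.8571; a fully generic set of size 7 gives K ≈ 4.0000.

|A| = 7, |A + A| = 16, K = 16/7.


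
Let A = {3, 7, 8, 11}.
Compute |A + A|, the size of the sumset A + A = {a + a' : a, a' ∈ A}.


A + A = {a + a' : a, a' ∈ A}; |A| = 4.
General bounds: 2|A| - 1 ≤ |A + A| ≤ |A|(|A|+1)/2, i.e. 7 ≤ |A + A| ≤ 10.
Lower bound 2|A|-1 is attained iff A is an arithmetic progression.
Enumerate sums a + a' for a ≤ a' (symmetric, so this suffices):
a = 3: 3+3=6, 3+7=10, 3+8=11, 3+11=14
a = 7: 7+7=14, 7+8=15, 7+11=18
a = 8: 8+8=16, 8+11=19
a = 11: 11+11=22
Distinct sums: {6, 10, 11, 14, 15, 16, 18, 19, 22}
|A + A| = 9

|A + A| = 9


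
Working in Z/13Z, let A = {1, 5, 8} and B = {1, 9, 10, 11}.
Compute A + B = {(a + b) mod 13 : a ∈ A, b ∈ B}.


Work in Z/13Z: reduce every sum a + b modulo 13.
Enumerate all 12 pairs:
a = 1: 1+1=2, 1+9=10, 1+10=11, 1+11=12
a = 5: 5+1=6, 5+9=1, 5+10=2, 5+11=3
a = 8: 8+1=9, 8+9=4, 8+10=5, 8+11=6
Distinct residues collected: {1, 2, 3, 4, 5, 6, 9, 10, 11, 12}
|A + B| = 10 (out of 13 total residues).

A + B = {1, 2, 3, 4, 5, 6, 9, 10, 11, 12}


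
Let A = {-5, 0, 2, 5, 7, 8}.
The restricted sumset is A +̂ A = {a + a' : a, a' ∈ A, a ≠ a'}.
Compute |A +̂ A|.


Restricted sumset: A +̂ A = {a + a' : a ∈ A, a' ∈ A, a ≠ a'}.
Equivalently, take A + A and drop any sum 2a that is achievable ONLY as a + a for a ∈ A (i.e. sums representable only with equal summands).
Enumerate pairs (a, a') with a < a' (symmetric, so each unordered pair gives one sum; this covers all a ≠ a'):
  -5 + 0 = -5
  -5 + 2 = -3
  -5 + 5 = 0
  -5 + 7 = 2
  -5 + 8 = 3
  0 + 2 = 2
  0 + 5 = 5
  0 + 7 = 7
  0 + 8 = 8
  2 + 5 = 7
  2 + 7 = 9
  2 + 8 = 10
  5 + 7 = 12
  5 + 8 = 13
  7 + 8 = 15
Collected distinct sums: {-5, -3, 0, 2, 3, 5, 7, 8, 9, 10, 12, 13, 15}
|A +̂ A| = 13
(Reference bound: |A +̂ A| ≥ 2|A| - 3 for |A| ≥ 2, with |A| = 6 giving ≥ 9.)

|A +̂ A| = 13


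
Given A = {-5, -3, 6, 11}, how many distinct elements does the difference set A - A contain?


A - A = {a - a' : a, a' ∈ A}; |A| = 4.
Bounds: 2|A|-1 ≤ |A - A| ≤ |A|² - |A| + 1, i.e. 7 ≤ |A - A| ≤ 13.
Note: 0 ∈ A - A always (from a - a). The set is symmetric: if d ∈ A - A then -d ∈ A - A.
Enumerate nonzero differences d = a - a' with a > a' (then include -d):
Positive differences: {2, 5, 9, 11, 14, 16}
Full difference set: {0} ∪ (positive diffs) ∪ (negative diffs).
|A - A| = 1 + 2·6 = 13 (matches direct enumeration: 13).

|A - A| = 13


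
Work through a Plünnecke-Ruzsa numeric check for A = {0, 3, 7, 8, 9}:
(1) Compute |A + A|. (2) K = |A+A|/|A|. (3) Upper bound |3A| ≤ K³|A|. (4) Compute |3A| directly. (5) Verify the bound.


|A| = 5.
Step 1: Compute A + A by enumerating all 25 pairs.
A + A = {0, 3, 6, 7, 8, 9, 10, 11, 12, 14, 15, 16, 17, 18}, so |A + A| = 14.
Step 2: Doubling constant K = |A + A|/|A| = 14/5 = 14/5 ≈ 2.8000.
Step 3: Plünnecke-Ruzsa gives |3A| ≤ K³·|A| = (2.8000)³ · 5 ≈ 109.7600.
Step 4: Compute 3A = A + A + A directly by enumerating all triples (a,b,c) ∈ A³; |3A| = 24.
Step 5: Check 24 ≤ 109.7600? Yes ✓.

K = 14/5, Plünnecke-Ruzsa bound K³|A| ≈ 109.7600, |3A| = 24, inequality holds.


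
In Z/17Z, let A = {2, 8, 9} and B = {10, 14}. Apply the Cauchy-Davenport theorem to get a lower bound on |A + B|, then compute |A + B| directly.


Cauchy-Davenport: |A + B| ≥ min(p, |A| + |B| - 1) for A, B nonempty in Z/pZ.
|A| = 3, |B| = 2, p = 17.
CD lower bound = min(17, 3 + 2 - 1) = min(17, 4) = 4.
Compute A + B mod 17 directly:
a = 2: 2+10=12, 2+14=16
a = 8: 8+10=1, 8+14=5
a = 9: 9+10=2, 9+14=6
A + B = {1, 2, 5, 6, 12, 16}, so |A + B| = 6.
Verify: 6 ≥ 4? Yes ✓.

CD lower bound = 4, actual |A + B| = 6.


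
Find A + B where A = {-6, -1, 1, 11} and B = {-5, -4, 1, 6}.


A + B = {a + b : a ∈ A, b ∈ B}.
Enumerate all |A|·|B| = 4·4 = 16 pairs (a, b) and collect distinct sums.
a = -6: -6+-5=-11, -6+-4=-10, -6+1=-5, -6+6=0
a = -1: -1+-5=-6, -1+-4=-5, -1+1=0, -1+6=5
a = 1: 1+-5=-4, 1+-4=-3, 1+1=2, 1+6=7
a = 11: 11+-5=6, 11+-4=7, 11+1=12, 11+6=17
Collecting distinct sums: A + B = {-11, -10, -6, -5, -4, -3, 0, 2, 5, 6, 7, 12, 17}
|A + B| = 13

A + B = {-11, -10, -6, -5, -4, -3, 0, 2, 5, 6, 7, 12, 17}


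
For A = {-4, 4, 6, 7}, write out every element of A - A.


A - A = {a - a' : a, a' ∈ A}.
Compute a - a' for each ordered pair (a, a'):
a = -4: -4--4=0, -4-4=-8, -4-6=-10, -4-7=-11
a = 4: 4--4=8, 4-4=0, 4-6=-2, 4-7=-3
a = 6: 6--4=10, 6-4=2, 6-6=0, 6-7=-1
a = 7: 7--4=11, 7-4=3, 7-6=1, 7-7=0
Collecting distinct values (and noting 0 appears from a-a):
A - A = {-11, -10, -8, -3, -2, -1, 0, 1, 2, 3, 8, 10, 11}
|A - A| = 13

A - A = {-11, -10, -8, -3, -2, -1, 0, 1, 2, 3, 8, 10, 11}


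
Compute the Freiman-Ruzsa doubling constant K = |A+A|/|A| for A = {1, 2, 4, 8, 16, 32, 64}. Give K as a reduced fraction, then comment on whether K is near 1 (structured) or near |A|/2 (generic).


|A| = 7.
Compute A + A by enumerating all 49 pairs.
A + A = {2, 3, 4, 5, 6, 8, 9, 10, 12, 16, 17, 18, 20, 24, 32, 33, 34, 36, 40, 48, 64, 65, 66, 68, 72, 80, 96, 128}, so |A + A| = 28.
K = |A + A| / |A| = 28/7 = 4/1 ≈ 4.0000.
Reference: AP of size 7 gives K = 13/7 ≈ 1.8571; a fully generic set of size 7 gives K ≈ 4.0000.

|A| = 7, |A + A| = 28, K = 28/7 = 4/1.


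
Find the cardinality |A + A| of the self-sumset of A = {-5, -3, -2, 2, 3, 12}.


A + A = {a + a' : a, a' ∈ A}; |A| = 6.
General bounds: 2|A| - 1 ≤ |A + A| ≤ |A|(|A|+1)/2, i.e. 11 ≤ |A + A| ≤ 21.
Lower bound 2|A|-1 is attained iff A is an arithmetic progression.
Enumerate sums a + a' for a ≤ a' (symmetric, so this suffices):
a = -5: -5+-5=-10, -5+-3=-8, -5+-2=-7, -5+2=-3, -5+3=-2, -5+12=7
a = -3: -3+-3=-6, -3+-2=-5, -3+2=-1, -3+3=0, -3+12=9
a = -2: -2+-2=-4, -2+2=0, -2+3=1, -2+12=10
a = 2: 2+2=4, 2+3=5, 2+12=14
a = 3: 3+3=6, 3+12=15
a = 12: 12+12=24
Distinct sums: {-10, -8, -7, -6, -5, -4, -3, -2, -1, 0, 1, 4, 5, 6, 7, 9, 10, 14, 15, 24}
|A + A| = 20

|A + A| = 20


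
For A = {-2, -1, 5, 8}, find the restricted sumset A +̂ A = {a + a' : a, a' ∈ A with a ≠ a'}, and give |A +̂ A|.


Restricted sumset: A +̂ A = {a + a' : a ∈ A, a' ∈ A, a ≠ a'}.
Equivalently, take A + A and drop any sum 2a that is achievable ONLY as a + a for a ∈ A (i.e. sums representable only with equal summands).
Enumerate pairs (a, a') with a < a' (symmetric, so each unordered pair gives one sum; this covers all a ≠ a'):
  -2 + -1 = -3
  -2 + 5 = 3
  -2 + 8 = 6
  -1 + 5 = 4
  -1 + 8 = 7
  5 + 8 = 13
Collected distinct sums: {-3, 3, 4, 6, 7, 13}
|A +̂ A| = 6
(Reference bound: |A +̂ A| ≥ 2|A| - 3 for |A| ≥ 2, with |A| = 4 giving ≥ 5.)

|A +̂ A| = 6


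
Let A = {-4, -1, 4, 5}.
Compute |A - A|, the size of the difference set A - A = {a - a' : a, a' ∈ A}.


A - A = {a - a' : a, a' ∈ A}; |A| = 4.
Bounds: 2|A|-1 ≤ |A - A| ≤ |A|² - |A| + 1, i.e. 7 ≤ |A - A| ≤ 13.
Note: 0 ∈ A - A always (from a - a). The set is symmetric: if d ∈ A - A then -d ∈ A - A.
Enumerate nonzero differences d = a - a' with a > a' (then include -d):
Positive differences: {1, 3, 5, 6, 8, 9}
Full difference set: {0} ∪ (positive diffs) ∪ (negative diffs).
|A - A| = 1 + 2·6 = 13 (matches direct enumeration: 13).

|A - A| = 13


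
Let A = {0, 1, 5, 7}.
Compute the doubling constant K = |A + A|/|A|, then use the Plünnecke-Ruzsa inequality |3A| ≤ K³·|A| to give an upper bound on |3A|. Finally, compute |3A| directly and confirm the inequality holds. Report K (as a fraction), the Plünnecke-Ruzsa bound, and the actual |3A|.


|A| = 4.
Step 1: Compute A + A by enumerating all 16 pairs.
A + A = {0, 1, 2, 5, 6, 7, 8, 10, 12, 14}, so |A + A| = 10.
Step 2: Doubling constant K = |A + A|/|A| = 10/4 = 10/4 ≈ 2.5000.
Step 3: Plünnecke-Ruzsa gives |3A| ≤ K³·|A| = (2.5000)³ · 4 ≈ 62.5000.
Step 4: Compute 3A = A + A + A directly by enumerating all triples (a,b,c) ∈ A³; |3A| = 18.
Step 5: Check 18 ≤ 62.5000? Yes ✓.

K = 10/4, Plünnecke-Ruzsa bound K³|A| ≈ 62.5000, |3A| = 18, inequality holds.


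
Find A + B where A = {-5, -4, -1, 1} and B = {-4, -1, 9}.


A + B = {a + b : a ∈ A, b ∈ B}.
Enumerate all |A|·|B| = 4·3 = 12 pairs (a, b) and collect distinct sums.
a = -5: -5+-4=-9, -5+-1=-6, -5+9=4
a = -4: -4+-4=-8, -4+-1=-5, -4+9=5
a = -1: -1+-4=-5, -1+-1=-2, -1+9=8
a = 1: 1+-4=-3, 1+-1=0, 1+9=10
Collecting distinct sums: A + B = {-9, -8, -6, -5, -3, -2, 0, 4, 5, 8, 10}
|A + B| = 11

A + B = {-9, -8, -6, -5, -3, -2, 0, 4, 5, 8, 10}


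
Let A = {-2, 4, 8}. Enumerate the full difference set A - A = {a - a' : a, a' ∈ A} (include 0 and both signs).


A - A = {a - a' : a, a' ∈ A}.
Compute a - a' for each ordered pair (a, a'):
a = -2: -2--2=0, -2-4=-6, -2-8=-10
a = 4: 4--2=6, 4-4=0, 4-8=-4
a = 8: 8--2=10, 8-4=4, 8-8=0
Collecting distinct values (and noting 0 appears from a-a):
A - A = {-10, -6, -4, 0, 4, 6, 10}
|A - A| = 7

A - A = {-10, -6, -4, 0, 4, 6, 10}


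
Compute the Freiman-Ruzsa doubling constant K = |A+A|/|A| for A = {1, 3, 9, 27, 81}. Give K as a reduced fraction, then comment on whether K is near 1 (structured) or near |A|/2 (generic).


|A| = 5.
Compute A + A by enumerating all 25 pairs.
A + A = {2, 4, 6, 10, 12, 18, 28, 30, 36, 54, 82, 84, 90, 108, 162}, so |A + A| = 15.
K = |A + A| / |A| = 15/5 = 3/1 ≈ 3.0000.
Reference: AP of size 5 gives K = 9/5 ≈ 1.8000; a fully generic set of size 5 gives K ≈ 3.0000.

|A| = 5, |A + A| = 15, K = 15/5 = 3/1.


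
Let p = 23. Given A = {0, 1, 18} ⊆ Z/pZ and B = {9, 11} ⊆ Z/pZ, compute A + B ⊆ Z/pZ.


Work in Z/23Z: reduce every sum a + b modulo 23.
Enumerate all 6 pairs:
a = 0: 0+9=9, 0+11=11
a = 1: 1+9=10, 1+11=12
a = 18: 18+9=4, 18+11=6
Distinct residues collected: {4, 6, 9, 10, 11, 12}
|A + B| = 6 (out of 23 total residues).

A + B = {4, 6, 9, 10, 11, 12}


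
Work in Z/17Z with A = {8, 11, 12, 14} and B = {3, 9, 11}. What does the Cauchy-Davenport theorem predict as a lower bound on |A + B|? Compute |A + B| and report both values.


Cauchy-Davenport: |A + B| ≥ min(p, |A| + |B| - 1) for A, B nonempty in Z/pZ.
|A| = 4, |B| = 3, p = 17.
CD lower bound = min(17, 4 + 3 - 1) = min(17, 6) = 6.
Compute A + B mod 17 directly:
a = 8: 8+3=11, 8+9=0, 8+11=2
a = 11: 11+3=14, 11+9=3, 11+11=5
a = 12: 12+3=15, 12+9=4, 12+11=6
a = 14: 14+3=0, 14+9=6, 14+11=8
A + B = {0, 2, 3, 4, 5, 6, 8, 11, 14, 15}, so |A + B| = 10.
Verify: 10 ≥ 6? Yes ✓.

CD lower bound = 6, actual |A + B| = 10.


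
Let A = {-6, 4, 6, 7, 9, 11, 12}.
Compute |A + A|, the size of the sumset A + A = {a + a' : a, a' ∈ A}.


A + A = {a + a' : a, a' ∈ A}; |A| = 7.
General bounds: 2|A| - 1 ≤ |A + A| ≤ |A|(|A|+1)/2, i.e. 13 ≤ |A + A| ≤ 28.
Lower bound 2|A|-1 is attained iff A is an arithmetic progression.
Enumerate sums a + a' for a ≤ a' (symmetric, so this suffices):
a = -6: -6+-6=-12, -6+4=-2, -6+6=0, -6+7=1, -6+9=3, -6+11=5, -6+12=6
a = 4: 4+4=8, 4+6=10, 4+7=11, 4+9=13, 4+11=15, 4+12=16
a = 6: 6+6=12, 6+7=13, 6+9=15, 6+11=17, 6+12=18
a = 7: 7+7=14, 7+9=16, 7+11=18, 7+12=19
a = 9: 9+9=18, 9+11=20, 9+12=21
a = 11: 11+11=22, 11+12=23
a = 12: 12+12=24
Distinct sums: {-12, -2, 0, 1, 3, 5, 6, 8, 10, 11, 12, 13, 14, 15, 16, 17, 18, 19, 20, 21, 22, 23, 24}
|A + A| = 23

|A + A| = 23


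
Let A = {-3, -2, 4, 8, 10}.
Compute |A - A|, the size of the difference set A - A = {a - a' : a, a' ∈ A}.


A - A = {a - a' : a, a' ∈ A}; |A| = 5.
Bounds: 2|A|-1 ≤ |A - A| ≤ |A|² - |A| + 1, i.e. 9 ≤ |A - A| ≤ 21.
Note: 0 ∈ A - A always (from a - a). The set is symmetric: if d ∈ A - A then -d ∈ A - A.
Enumerate nonzero differences d = a - a' with a > a' (then include -d):
Positive differences: {1, 2, 4, 6, 7, 10, 11, 12, 13}
Full difference set: {0} ∪ (positive diffs) ∪ (negative diffs).
|A - A| = 1 + 2·9 = 19 (matches direct enumeration: 19).

|A - A| = 19


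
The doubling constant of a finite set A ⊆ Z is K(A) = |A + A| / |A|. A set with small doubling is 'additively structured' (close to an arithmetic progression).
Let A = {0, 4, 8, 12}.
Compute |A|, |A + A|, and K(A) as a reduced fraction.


|A| = 4.
Compute A + A by enumerating all 16 pairs.
A + A = {0, 4, 8, 12, 16, 20, 24}, so |A + A| = 7.
K = |A + A| / |A| = 7/4 (already in lowest terms) ≈ 1.7500.
Reference: AP of size 4 gives K = 7/4 ≈ 1.7500; a fully generic set of size 4 gives K ≈ 2.5000.

|A| = 4, |A + A| = 7, K = 7/4.


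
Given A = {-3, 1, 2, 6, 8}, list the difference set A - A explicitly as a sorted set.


A - A = {a - a' : a, a' ∈ A}.
Compute a - a' for each ordered pair (a, a'):
a = -3: -3--3=0, -3-1=-4, -3-2=-5, -3-6=-9, -3-8=-11
a = 1: 1--3=4, 1-1=0, 1-2=-1, 1-6=-5, 1-8=-7
a = 2: 2--3=5, 2-1=1, 2-2=0, 2-6=-4, 2-8=-6
a = 6: 6--3=9, 6-1=5, 6-2=4, 6-6=0, 6-8=-2
a = 8: 8--3=11, 8-1=7, 8-2=6, 8-6=2, 8-8=0
Collecting distinct values (and noting 0 appears from a-a):
A - A = {-11, -9, -7, -6, -5, -4, -2, -1, 0, 1, 2, 4, 5, 6, 7, 9, 11}
|A - A| = 17

A - A = {-11, -9, -7, -6, -5, -4, -2, -1, 0, 1, 2, 4, 5, 6, 7, 9, 11}
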